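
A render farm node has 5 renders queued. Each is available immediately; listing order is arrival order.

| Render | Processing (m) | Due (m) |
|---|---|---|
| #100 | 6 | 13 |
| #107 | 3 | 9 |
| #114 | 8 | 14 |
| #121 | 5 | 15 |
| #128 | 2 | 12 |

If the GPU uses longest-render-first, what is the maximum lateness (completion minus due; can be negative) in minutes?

13

LPT (decreasing processing time): #114 #100 #121 #107 #128.
#114: 0→8, due 14, lateness -6
#100: 8→14, due 13, lateness 1
#121: 14→19, due 15, lateness 4
#107: 19→22, due 9, lateness 13
#128: 22→24, due 12, lateness 12
Maximum = 13.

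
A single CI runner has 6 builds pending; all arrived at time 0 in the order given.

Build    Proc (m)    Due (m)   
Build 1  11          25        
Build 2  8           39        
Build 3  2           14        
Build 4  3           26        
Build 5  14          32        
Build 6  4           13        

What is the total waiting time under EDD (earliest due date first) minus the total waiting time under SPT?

EDD (increasing due date): Build 6 Build 3 Build 1 Build 4 Build 5 Build 2.
Build 6: waits 0, runs 0→4
Build 3: waits 4, runs 4→6
Build 1: waits 6, runs 6→17
Build 4: waits 17, runs 17→20
Build 5: waits 20, runs 20→34
Build 2: waits 34, runs 34→42
Sum = 0+4+6+17+20+34 = 81.
SPT (increasing processing time): Build 3 Build 4 Build 6 Build 2 Build 1 Build 5.
Build 3: waits 0, runs 0→2
Build 4: waits 2, runs 2→5
Build 6: waits 5, runs 5→9
Build 2: waits 9, runs 9→17
Build 1: waits 17, runs 17→28
Build 5: waits 28, runs 28→42
Sum = 0+2+5+9+17+28 = 61.
Difference = 81 − 61 = 20.

20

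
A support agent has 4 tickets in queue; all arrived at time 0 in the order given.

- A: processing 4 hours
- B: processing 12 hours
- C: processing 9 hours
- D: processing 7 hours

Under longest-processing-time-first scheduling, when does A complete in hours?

32

LPT (decreasing processing time): B C D A.
B: 0→12
C: 12→21
D: 21→28
A: 28→32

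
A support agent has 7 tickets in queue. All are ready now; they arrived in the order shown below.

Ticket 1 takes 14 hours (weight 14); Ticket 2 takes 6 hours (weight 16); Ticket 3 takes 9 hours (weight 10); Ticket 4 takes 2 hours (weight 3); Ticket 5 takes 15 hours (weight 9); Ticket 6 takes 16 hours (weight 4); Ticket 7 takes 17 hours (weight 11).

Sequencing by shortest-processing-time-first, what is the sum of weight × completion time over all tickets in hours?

2269

SPT (increasing processing time): Ticket 4 Ticket 2 Ticket 3 Ticket 1 Ticket 5 Ticket 6 Ticket 7.
Ticket 4: finishes 2, weight 3, w·C = 6
Ticket 2: finishes 8, weight 16, w·C = 128
Ticket 3: finishes 17, weight 10, w·C = 170
Ticket 1: finishes 31, weight 14, w·C = 434
Ticket 5: finishes 46, weight 9, w·C = 414
Ticket 6: finishes 62, weight 4, w·C = 248
Ticket 7: finishes 79, weight 11, w·C = 869
Sum = 6+128+170+434+414+248+869 = 2269.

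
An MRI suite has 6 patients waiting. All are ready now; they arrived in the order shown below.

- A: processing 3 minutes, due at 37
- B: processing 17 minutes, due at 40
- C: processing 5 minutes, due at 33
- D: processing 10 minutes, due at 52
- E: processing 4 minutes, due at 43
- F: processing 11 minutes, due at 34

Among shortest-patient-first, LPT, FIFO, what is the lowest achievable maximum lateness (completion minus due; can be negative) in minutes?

10

SPT (increasing processing time): A E C D F B.
A: 0→3, due 37, lateness -34
E: 3→7, due 43, lateness -36
C: 7→12, due 33, lateness -21
D: 12→22, due 52, lateness -30
F: 22→33, due 34, lateness -1
B: 33→50, due 40, lateness 10
Maximum = 10.
LPT (decreasing processing time): B F D C E A.
B: 0→17, due 40, lateness -23
F: 17→28, due 34, lateness -6
D: 28→38, due 52, lateness -14
C: 38→43, due 33, lateness 10
E: 43→47, due 43, lateness 4
A: 47→50, due 37, lateness 13
Maximum = 13.
FIFO (arrival order): A B C D E F.
A: 0→3, due 37, lateness -34
B: 3→20, due 40, lateness -20
C: 20→25, due 33, lateness -8
D: 25→35, due 52, lateness -17
E: 35→39, due 43, lateness -4
F: 39→50, due 34, lateness 16
Maximum = 16.
SPT 10, LPT 13, FIFO 16 → minimum 10.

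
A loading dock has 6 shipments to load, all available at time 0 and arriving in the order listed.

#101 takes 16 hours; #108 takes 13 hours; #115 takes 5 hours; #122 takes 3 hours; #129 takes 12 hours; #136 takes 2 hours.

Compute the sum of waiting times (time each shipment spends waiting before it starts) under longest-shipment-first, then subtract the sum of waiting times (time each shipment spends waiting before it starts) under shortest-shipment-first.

LPT (decreasing processing time): #101 #108 #129 #115 #122 #136.
#101: waits 0, runs 0→16
#108: waits 16, runs 16→29
#129: waits 29, runs 29→41
#115: waits 41, runs 41→46
#122: waits 46, runs 46→49
#136: waits 49, runs 49→51
Sum = 0+16+29+41+46+49 = 181.
SPT (increasing processing time): #136 #122 #115 #129 #108 #101.
#136: waits 0, runs 0→2
#122: waits 2, runs 2→5
#115: waits 5, runs 5→10
#129: waits 10, runs 10→22
#108: waits 22, runs 22→35
#101: waits 35, runs 35→51
Sum = 0+2+5+10+22+35 = 74.
Difference = 181 − 74 = 107.

107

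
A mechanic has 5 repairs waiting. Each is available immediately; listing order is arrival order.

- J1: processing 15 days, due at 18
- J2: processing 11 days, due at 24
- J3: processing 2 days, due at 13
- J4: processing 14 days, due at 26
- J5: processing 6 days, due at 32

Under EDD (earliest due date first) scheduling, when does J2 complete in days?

EDD (increasing due date): J3 J1 J2 J4 J5.
J3: 0→2
J1: 2→17
J2: 17→28

28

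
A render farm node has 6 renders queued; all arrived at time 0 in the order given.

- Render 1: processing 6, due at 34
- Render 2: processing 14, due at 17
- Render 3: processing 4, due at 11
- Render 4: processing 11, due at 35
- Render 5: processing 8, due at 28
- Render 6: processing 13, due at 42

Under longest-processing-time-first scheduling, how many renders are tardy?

4

LPT (decreasing processing time): Render 2 Render 6 Render 4 Render 5 Render 1 Render 3.
Render 2: 0→14, due 17, tardiness 0
Render 6: 14→27, due 42, tardiness 0
Render 4: 27→38, due 35, tardiness 3
Render 5: 38→46, due 28, tardiness 18
Render 1: 46→52, due 34, tardiness 18
Render 3: 52→56, due 11, tardiness 45
Late renders: 4.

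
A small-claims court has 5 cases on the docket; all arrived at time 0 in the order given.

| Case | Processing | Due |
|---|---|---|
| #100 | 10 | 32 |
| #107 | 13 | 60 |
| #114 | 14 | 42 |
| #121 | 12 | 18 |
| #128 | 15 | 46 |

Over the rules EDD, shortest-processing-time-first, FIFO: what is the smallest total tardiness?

9

EDD (increasing due date): #121 #100 #114 #128 #107.
#121: 0→12, due 18, tardiness 0
#100: 12→22, due 32, tardiness 0
#114: 22→36, due 42, tardiness 0
#128: 36→51, due 46, tardiness 5
#107: 51→64, due 60, tardiness 4
Sum = 0+0+0+5+4 = 9.
SPT (increasing processing time): #100 #121 #107 #114 #128.
#100: 0→10, due 32, tardiness 0
#121: 10→22, due 18, tardiness 4
#107: 22→35, due 60, tardiness 0
#114: 35→49, due 42, tardiness 7
#128: 49→64, due 46, tardiness 18
Sum = 0+4+0+7+18 = 29.
FIFO (arrival order): #100 #107 #114 #121 #128.
#100: 0→10, due 32, tardiness 0
#107: 10→23, due 60, tardiness 0
#114: 23→37, due 42, tardiness 0
#121: 37→49, due 18, tardiness 31
#128: 49→64, due 46, tardiness 18
Sum = 0+0+0+31+18 = 49.
EDD 9, SPT 29, FIFO 49 → minimum 9.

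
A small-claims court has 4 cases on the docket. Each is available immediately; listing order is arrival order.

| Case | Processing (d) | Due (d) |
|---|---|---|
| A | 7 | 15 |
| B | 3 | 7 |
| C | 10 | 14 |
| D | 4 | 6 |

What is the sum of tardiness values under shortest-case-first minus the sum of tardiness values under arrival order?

-16

SPT (increasing processing time): B D A C.
B: 0→3, due 7, tardiness 0
D: 3→7, due 6, tardiness 1
A: 7→14, due 15, tardiness 0
C: 14→24, due 14, tardiness 10
Sum = 0+1+0+10 = 11.
FIFO (arrival order): A B C D.
A: 0→7, due 15, tardiness 0
B: 7→10, due 7, tardiness 3
C: 10→20, due 14, tardiness 6
D: 20→24, due 6, tardiness 18
Sum = 0+3+6+18 = 27.
Difference = 11 − 27 = -16.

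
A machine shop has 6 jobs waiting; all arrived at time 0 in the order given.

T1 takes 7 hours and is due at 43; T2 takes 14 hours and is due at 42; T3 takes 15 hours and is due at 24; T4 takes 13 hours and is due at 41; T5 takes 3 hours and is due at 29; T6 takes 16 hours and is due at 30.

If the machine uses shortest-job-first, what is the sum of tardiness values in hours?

SPT (increasing processing time): T5 T1 T4 T2 T3 T6.
T5: 0→3, due 29, tardiness 0
T1: 3→10, due 43, tardiness 0
T4: 10→23, due 41, tardiness 0
T2: 23→37, due 42, tardiness 0
T3: 37→52, due 24, tardiness 28
T6: 52→68, due 30, tardiness 38
Sum = 0+0+0+0+28+38 = 66.

66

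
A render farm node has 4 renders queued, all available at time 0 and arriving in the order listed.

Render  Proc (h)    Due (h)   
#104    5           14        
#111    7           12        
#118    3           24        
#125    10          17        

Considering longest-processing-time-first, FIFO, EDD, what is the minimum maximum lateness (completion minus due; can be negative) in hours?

LPT (decreasing processing time): #125 #111 #104 #118.
#125: 0→10, due 17, lateness -7
#111: 10→17, due 12, lateness 5
#104: 17→22, due 14, lateness 8
#118: 22→25, due 24, lateness 1
Maximum = 8.
FIFO (arrival order): #104 #111 #118 #125.
#104: 0→5, due 14, lateness -9
#111: 5→12, due 12, lateness 0
#118: 12→15, due 24, lateness -9
#125: 15→25, due 17, lateness 8
Maximum = 8.
EDD (increasing due date): #111 #104 #125 #118.
#111: 0→7, due 12, lateness -5
#104: 7→12, due 14, lateness -2
#125: 12→22, due 17, lateness 5
#118: 22→25, due 24, lateness 1
Maximum = 5.
LPT 8, FIFO 8, EDD 5 → minimum 5.

5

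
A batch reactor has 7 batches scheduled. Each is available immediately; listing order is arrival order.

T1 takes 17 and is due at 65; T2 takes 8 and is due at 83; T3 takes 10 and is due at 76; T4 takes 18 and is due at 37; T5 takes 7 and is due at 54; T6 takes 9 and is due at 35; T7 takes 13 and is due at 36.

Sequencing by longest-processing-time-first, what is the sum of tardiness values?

72

LPT (decreasing processing time): T4 T1 T7 T3 T6 T2 T5.
T4: 0→18, due 37, tardiness 0
T1: 18→35, due 65, tardiness 0
T7: 35→48, due 36, tardiness 12
T3: 48→58, due 76, tardiness 0
T6: 58→67, due 35, tardiness 32
T2: 67→75, due 83, tardiness 0
T5: 75→82, due 54, tardiness 28
Sum = 0+0+12+0+32+0+28 = 72.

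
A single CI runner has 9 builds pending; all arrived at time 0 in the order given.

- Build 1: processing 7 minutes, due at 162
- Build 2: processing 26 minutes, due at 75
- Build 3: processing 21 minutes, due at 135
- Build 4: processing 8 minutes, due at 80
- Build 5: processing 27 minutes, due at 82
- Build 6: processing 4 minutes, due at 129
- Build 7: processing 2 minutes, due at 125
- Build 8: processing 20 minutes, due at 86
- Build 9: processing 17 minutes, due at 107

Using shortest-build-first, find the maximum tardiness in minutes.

50

SPT (increasing processing time): Build 7 Build 6 Build 1 Build 4 Build 9 Build 8 Build 3 Build 2 Build 5.
Build 7: 0→2, due 125, tardiness 0
Build 6: 2→6, due 129, tardiness 0
Build 1: 6→13, due 162, tardiness 0
Build 4: 13→21, due 80, tardiness 0
Build 9: 21→38, due 107, tardiness 0
Build 8: 38→58, due 86, tardiness 0
Build 3: 58→79, due 135, tardiness 0
Build 2: 79→105, due 75, tardiness 30
Build 5: 105→132, due 82, tardiness 50
Maximum = 50.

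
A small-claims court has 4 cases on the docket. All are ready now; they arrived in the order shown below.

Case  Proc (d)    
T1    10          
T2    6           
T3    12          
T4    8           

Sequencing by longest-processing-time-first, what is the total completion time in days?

100

LPT (decreasing processing time): T3 T1 T4 T2.
T3: 0→12
T1: 12→22
T4: 22→30
T2: 30→36
Sum = 12+22+30+36 = 100.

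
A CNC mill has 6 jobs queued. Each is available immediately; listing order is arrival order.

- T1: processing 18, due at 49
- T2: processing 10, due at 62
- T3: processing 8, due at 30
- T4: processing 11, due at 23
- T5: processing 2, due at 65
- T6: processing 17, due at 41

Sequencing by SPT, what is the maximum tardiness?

SPT (increasing processing time): T5 T3 T2 T4 T6 T1.
T5: 0→2, due 65, tardiness 0
T3: 2→10, due 30, tardiness 0
T2: 10→20, due 62, tardiness 0
T4: 20→31, due 23, tardiness 8
T6: 31→48, due 41, tardiness 7
T1: 48→66, due 49, tardiness 17
Maximum = 17.

17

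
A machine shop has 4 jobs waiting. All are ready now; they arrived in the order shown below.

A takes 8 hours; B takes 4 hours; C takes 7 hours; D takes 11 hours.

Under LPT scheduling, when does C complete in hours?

26

LPT (decreasing processing time): D A C B.
D: 0→11
A: 11→19
C: 19→26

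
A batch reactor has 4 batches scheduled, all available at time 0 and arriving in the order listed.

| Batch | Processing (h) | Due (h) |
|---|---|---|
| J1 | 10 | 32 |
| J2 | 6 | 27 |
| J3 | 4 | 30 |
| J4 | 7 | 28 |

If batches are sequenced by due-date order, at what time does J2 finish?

6

EDD (increasing due date): J2 J4 J3 J1.
J2: 0→6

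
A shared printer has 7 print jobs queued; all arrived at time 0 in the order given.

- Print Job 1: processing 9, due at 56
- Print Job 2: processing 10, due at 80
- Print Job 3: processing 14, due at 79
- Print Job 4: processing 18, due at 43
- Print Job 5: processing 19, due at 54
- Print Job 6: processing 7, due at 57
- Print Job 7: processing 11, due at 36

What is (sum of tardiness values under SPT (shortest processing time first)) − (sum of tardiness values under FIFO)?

-35

SPT (increasing processing time): Print Job 6 Print Job 1 Print Job 2 Print Job 7 Print Job 3 Print Job 4 Print Job 5.
Print Job 6: 0→7, due 57, tardiness 0
Print Job 1: 7→16, due 56, tardiness 0
Print Job 2: 16→26, due 80, tardiness 0
Print Job 7: 26→37, due 36, tardiness 1
Print Job 3: 37→51, due 79, tardiness 0
Print Job 4: 51→69, due 43, tardiness 26
Print Job 5: 69→88, due 54, tardiness 34
Sum = 0+0+0+1+0+26+34 = 61.
FIFO (arrival order): Print Job 1 Print Job 2 Print Job 3 Print Job 4 Print Job 5 Print Job 6 Print Job 7.
Print Job 1: 0→9, due 56, tardiness 0
Print Job 2: 9→19, due 80, tardiness 0
Print Job 3: 19→33, due 79, tardiness 0
Print Job 4: 33→51, due 43, tardiness 8
Print Job 5: 51→70, due 54, tardiness 16
Print Job 6: 70→77, due 57, tardiness 20
Print Job 7: 77→88, due 36, tardiness 52
Sum = 0+0+0+8+16+20+52 = 96.
Difference = 61 − 96 = -35.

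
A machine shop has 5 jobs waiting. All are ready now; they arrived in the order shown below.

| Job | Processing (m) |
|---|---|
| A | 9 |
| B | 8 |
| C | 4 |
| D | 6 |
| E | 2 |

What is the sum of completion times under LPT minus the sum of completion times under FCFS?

LPT (decreasing processing time): A B D C E.
A: 0→9
B: 9→17
D: 17→23
C: 23→27
E: 27→29
Sum = 9+17+23+27+29 = 105.
FIFO (arrival order): A B C D E.
A: 0→9
B: 9→17
C: 17→21
D: 21→27
E: 27→29
Sum = 9+17+21+27+29 = 103.
Difference = 105 − 103 = 2.

2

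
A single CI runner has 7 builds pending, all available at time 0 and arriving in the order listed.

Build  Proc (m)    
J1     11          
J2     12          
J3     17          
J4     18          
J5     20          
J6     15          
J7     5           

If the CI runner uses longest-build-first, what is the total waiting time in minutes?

LPT (decreasing processing time): J5 J4 J3 J6 J2 J1 J7.
J5: waits 0, runs 0→20
J4: waits 20, runs 20→38
J3: waits 38, runs 38→55
J6: waits 55, runs 55→70
J2: waits 70, runs 70→82
J1: waits 82, runs 82→93
J7: waits 93, runs 93→98
Sum = 0+20+38+55+70+82+93 = 358.

358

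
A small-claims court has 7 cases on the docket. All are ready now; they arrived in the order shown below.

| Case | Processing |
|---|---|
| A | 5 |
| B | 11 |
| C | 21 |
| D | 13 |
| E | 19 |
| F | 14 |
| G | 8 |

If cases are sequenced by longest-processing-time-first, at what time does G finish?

86

LPT (decreasing processing time): C E F D B G A.
C: 0→21
E: 21→40
F: 40→54
D: 54→67
B: 67→78
G: 78→86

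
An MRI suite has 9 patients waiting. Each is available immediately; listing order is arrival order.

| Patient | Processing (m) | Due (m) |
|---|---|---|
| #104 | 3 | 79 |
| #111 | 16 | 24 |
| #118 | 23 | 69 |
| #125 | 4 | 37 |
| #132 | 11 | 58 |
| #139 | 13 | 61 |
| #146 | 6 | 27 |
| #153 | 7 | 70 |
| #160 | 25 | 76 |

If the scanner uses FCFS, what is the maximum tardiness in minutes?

FIFO (arrival order): #104 #111 #118 #125 #132 #139 #146 #153 #160.
#104: 0→3, due 79, tardiness 0
#111: 3→19, due 24, tardiness 0
#118: 19→42, due 69, tardiness 0
#125: 42→46, due 37, tardiness 9
#132: 46→57, due 58, tardiness 0
#139: 57→70, due 61, tardiness 9
#146: 70→76, due 27, tardiness 49
#153: 76→83, due 70, tardiness 13
#160: 83→108, due 76, tardiness 32
Maximum = 49.

49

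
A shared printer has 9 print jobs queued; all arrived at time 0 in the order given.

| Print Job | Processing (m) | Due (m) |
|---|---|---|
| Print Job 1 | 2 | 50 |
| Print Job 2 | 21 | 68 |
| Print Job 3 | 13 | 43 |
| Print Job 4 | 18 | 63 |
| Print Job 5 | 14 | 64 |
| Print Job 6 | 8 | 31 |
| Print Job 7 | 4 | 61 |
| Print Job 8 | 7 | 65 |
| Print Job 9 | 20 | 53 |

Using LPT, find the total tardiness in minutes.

252

LPT (decreasing processing time): Print Job 2 Print Job 9 Print Job 4 Print Job 5 Print Job 3 Print Job 6 Print Job 8 Print Job 7 Print Job 1.
Print Job 2: 0→21, due 68, tardiness 0
Print Job 9: 21→41, due 53, tardiness 0
Print Job 4: 41→59, due 63, tardiness 0
Print Job 5: 59→73, due 64, tardiness 9
Print Job 3: 73→86, due 43, tardiness 43
Print Job 6: 86→94, due 31, tardiness 63
Print Job 8: 94→101, due 65, tardiness 36
Print Job 7: 101→105, due 61, tardiness 44
Print Job 1: 105→107, due 50, tardiness 57
Sum = 0+0+0+9+43+63+36+44+57 = 252.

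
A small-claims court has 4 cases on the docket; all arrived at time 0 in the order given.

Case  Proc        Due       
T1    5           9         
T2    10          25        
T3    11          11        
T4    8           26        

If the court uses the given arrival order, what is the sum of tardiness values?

FIFO (arrival order): T1 T2 T3 T4.
T1: 0→5, due 9, tardiness 0
T2: 5→15, due 25, tardiness 0
T3: 15→26, due 11, tardiness 15
T4: 26→34, due 26, tardiness 8
Sum = 0+0+15+8 = 23.

23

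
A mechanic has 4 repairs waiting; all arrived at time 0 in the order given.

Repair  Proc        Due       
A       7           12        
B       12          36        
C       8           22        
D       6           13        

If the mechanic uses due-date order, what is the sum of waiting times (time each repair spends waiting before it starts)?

EDD (increasing due date): A D C B.
A: waits 0, runs 0→7
D: waits 7, runs 7→13
C: waits 13, runs 13→21
B: waits 21, runs 21→33
Sum = 0+7+13+21 = 41.

41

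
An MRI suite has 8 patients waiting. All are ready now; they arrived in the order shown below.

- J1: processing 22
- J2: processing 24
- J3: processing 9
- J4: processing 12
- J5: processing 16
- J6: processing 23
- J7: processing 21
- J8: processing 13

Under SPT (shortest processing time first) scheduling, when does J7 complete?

71

SPT (increasing processing time): J3 J4 J8 J5 J7 J1 J6 J2.
J3: 0→9
J4: 9→21
J8: 21→34
J5: 34→50
J7: 50→71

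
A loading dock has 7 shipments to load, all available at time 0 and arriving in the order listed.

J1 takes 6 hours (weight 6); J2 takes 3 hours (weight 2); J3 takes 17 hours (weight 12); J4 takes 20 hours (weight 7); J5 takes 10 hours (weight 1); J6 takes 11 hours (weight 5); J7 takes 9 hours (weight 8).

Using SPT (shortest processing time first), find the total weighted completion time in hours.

1631

SPT (increasing processing time): J2 J1 J7 J5 J6 J3 J4.
J2: finishes 3, weight 2, w·C = 6
J1: finishes 9, weight 6, w·C = 54
J7: finishes 18, weight 8, w·C = 144
J5: finishes 28, weight 1, w·C = 28
J6: finishes 39, weight 5, w·C = 195
J3: finishes 56, weight 12, w·C = 672
J4: finishes 76, weight 7, w·C = 532
Sum = 6+54+144+28+195+672+532 = 1631.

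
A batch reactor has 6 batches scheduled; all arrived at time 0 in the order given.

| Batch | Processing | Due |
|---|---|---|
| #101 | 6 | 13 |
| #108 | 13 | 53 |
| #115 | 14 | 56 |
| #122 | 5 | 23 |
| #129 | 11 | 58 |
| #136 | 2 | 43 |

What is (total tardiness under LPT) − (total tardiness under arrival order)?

42

LPT (decreasing processing time): #115 #108 #129 #101 #122 #136.
#115: 0→14, due 56, tardiness 0
#108: 14→27, due 53, tardiness 0
#129: 27→38, due 58, tardiness 0
#101: 38→44, due 13, tardiness 31
#122: 44→49, due 23, tardiness 26
#136: 49→51, due 43, tardiness 8
Sum = 0+0+0+31+26+8 = 65.
FIFO (arrival order): #101 #108 #115 #122 #129 #136.
#101: 0→6, due 13, tardiness 0
#108: 6→19, due 53, tardiness 0
#115: 19→33, due 56, tardiness 0
#122: 33→38, due 23, tardiness 15
#129: 38→49, due 58, tardiness 0
#136: 49→51, due 43, tardiness 8
Sum = 0+0+0+15+0+8 = 23.
Difference = 65 − 23 = 42.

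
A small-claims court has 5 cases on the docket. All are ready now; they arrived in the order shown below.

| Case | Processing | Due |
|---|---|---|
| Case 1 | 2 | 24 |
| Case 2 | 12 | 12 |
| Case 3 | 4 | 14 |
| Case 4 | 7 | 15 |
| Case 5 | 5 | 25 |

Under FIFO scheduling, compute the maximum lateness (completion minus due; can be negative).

FIFO (arrival order): Case 1 Case 2 Case 3 Case 4 Case 5.
Case 1: 0→2, due 24, lateness -22
Case 2: 2→14, due 12, lateness 2
Case 3: 14→18, due 14, lateness 4
Case 4: 18→25, due 15, lateness 10
Case 5: 25→30, due 25, lateness 5
Maximum = 10.

10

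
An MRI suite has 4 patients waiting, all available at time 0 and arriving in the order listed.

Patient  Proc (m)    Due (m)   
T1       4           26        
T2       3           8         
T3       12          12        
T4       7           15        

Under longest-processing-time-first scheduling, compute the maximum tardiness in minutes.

18

LPT (decreasing processing time): T3 T4 T1 T2.
T3: 0→12, due 12, tardiness 0
T4: 12→19, due 15, tardiness 4
T1: 19→23, due 26, tardiness 0
T2: 23→26, due 8, tardiness 18
Maximum = 18.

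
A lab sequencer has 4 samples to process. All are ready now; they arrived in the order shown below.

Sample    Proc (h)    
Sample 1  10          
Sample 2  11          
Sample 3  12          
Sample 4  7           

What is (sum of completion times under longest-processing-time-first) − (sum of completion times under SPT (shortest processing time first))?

16

LPT (decreasing processing time): Sample 3 Sample 2 Sample 1 Sample 4.
Sample 3: 0→12
Sample 2: 12→23
Sample 1: 23→33
Sample 4: 33→40
Sum = 12+23+33+40 = 108.
SPT (increasing processing time): Sample 4 Sample 1 Sample 2 Sample 3.
Sample 4: 0→7
Sample 1: 7→17
Sample 2: 17→28
Sample 3: 28→40
Sum = 7+17+28+40 = 92.
Difference = 108 − 92 = 16.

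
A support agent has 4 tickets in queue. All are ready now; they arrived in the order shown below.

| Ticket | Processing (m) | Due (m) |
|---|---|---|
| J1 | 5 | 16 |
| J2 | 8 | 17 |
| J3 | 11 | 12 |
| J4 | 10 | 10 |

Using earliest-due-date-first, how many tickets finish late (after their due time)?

3

EDD (increasing due date): J4 J3 J1 J2.
J4: 0→10, due 10, tardiness 0
J3: 10→21, due 12, tardiness 9
J1: 21→26, due 16, tardiness 10
J2: 26→34, due 17, tardiness 17
Late tickets: 3.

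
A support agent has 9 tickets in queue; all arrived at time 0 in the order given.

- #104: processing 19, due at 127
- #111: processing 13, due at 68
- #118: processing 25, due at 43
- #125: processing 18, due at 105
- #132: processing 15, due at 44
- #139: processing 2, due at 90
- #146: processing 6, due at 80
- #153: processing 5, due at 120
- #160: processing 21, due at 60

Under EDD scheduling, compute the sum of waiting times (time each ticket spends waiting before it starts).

EDD (increasing due date): #118 #132 #160 #111 #146 #139 #125 #153 #104.
#118: waits 0, runs 0→25
#132: waits 25, runs 25→40
#160: waits 40, runs 40→61
#111: waits 61, runs 61→74
#146: waits 74, runs 74→80
#139: waits 80, runs 80→82
#125: waits 82, runs 82→100
#153: waits 100, runs 100→105
#104: waits 105, runs 105→124
Sum = 0+25+40+61+74+80+82+100+105 = 567.

567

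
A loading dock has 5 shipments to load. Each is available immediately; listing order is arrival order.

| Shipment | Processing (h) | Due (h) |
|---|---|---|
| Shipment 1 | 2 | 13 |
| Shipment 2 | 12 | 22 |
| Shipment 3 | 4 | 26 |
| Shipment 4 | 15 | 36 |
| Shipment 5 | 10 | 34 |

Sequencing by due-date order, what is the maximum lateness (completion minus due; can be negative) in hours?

7

EDD (increasing due date): Shipment 1 Shipment 2 Shipment 3 Shipment 5 Shipment 4.
Shipment 1: 0→2, due 13, lateness -11
Shipment 2: 2→14, due 22, lateness -8
Shipment 3: 14→18, due 26, lateness -8
Shipment 5: 18→28, due 34, lateness -6
Shipment 4: 28→43, due 36, lateness 7
Maximum = 7.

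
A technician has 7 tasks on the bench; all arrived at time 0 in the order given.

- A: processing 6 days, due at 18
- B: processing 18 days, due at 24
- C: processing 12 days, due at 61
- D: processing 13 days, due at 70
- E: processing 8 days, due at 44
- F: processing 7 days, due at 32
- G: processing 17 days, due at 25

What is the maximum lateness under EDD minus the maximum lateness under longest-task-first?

-47

EDD (increasing due date): A B G F E C D.
A: 0→6, due 18, lateness -12
B: 6→24, due 24, lateness 0
G: 24→41, due 25, lateness 16
F: 41→48, due 32, lateness 16
E: 48→56, due 44, lateness 12
C: 56→68, due 61, lateness 7
D: 68→81, due 70, lateness 11
Maximum = 16.
LPT (decreasing processing time): B G D C E F A.
B: 0→18, due 24, lateness -6
G: 18→35, due 25, lateness 10
D: 35→48, due 70, lateness -22
C: 48→60, due 61, lateness -1
E: 60→68, due 44, lateness 24
F: 68→75, due 32, lateness 43
A: 75→81, due 18, lateness 63
Maximum = 63.
Difference = 16 − 63 = -47.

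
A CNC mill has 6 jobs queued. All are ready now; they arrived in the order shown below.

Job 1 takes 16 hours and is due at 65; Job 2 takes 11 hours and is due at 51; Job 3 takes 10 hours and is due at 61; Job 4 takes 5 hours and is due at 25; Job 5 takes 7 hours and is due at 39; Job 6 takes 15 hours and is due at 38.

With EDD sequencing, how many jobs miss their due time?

EDD (increasing due date): Job 4 Job 6 Job 5 Job 2 Job 3 Job 1.
Job 4: 0→5, due 25, tardiness 0
Job 6: 5→20, due 38, tardiness 0
Job 5: 20→27, due 39, tardiness 0
Job 2: 27→38, due 51, tardiness 0
Job 3: 38→48, due 61, tardiness 0
Job 1: 48→64, due 65, tardiness 0
Late jobs: 0.

0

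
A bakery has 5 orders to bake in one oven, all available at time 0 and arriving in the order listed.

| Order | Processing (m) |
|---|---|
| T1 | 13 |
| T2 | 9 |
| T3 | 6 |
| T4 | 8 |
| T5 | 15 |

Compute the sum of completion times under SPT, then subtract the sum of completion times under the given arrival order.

-20

SPT (increasing processing time): T3 T4 T2 T1 T5.
T3: 0→6
T4: 6→14
T2: 14→23
T1: 23→36
T5: 36→51
Sum = 6+14+23+36+51 = 130.
FIFO (arrival order): T1 T2 T3 T4 T5.
T1: 0→13
T2: 13→22
T3: 22→28
T4: 28→36
T5: 36→51
Sum = 13+22+28+36+51 = 150.
Difference = 130 − 150 = -20.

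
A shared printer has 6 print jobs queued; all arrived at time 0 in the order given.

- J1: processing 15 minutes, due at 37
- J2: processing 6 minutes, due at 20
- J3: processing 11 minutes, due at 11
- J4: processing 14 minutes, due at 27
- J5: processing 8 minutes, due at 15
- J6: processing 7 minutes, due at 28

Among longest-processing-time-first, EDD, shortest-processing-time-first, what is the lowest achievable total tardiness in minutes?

LPT (decreasing processing time): J1 J4 J3 J5 J6 J2.
J1: 0→15, due 37, tardiness 0
J4: 15→29, due 27, tardiness 2
J3: 29→40, due 11, tardiness 29
J5: 40→48, due 15, tardiness 33
J6: 48→55, due 28, tardiness 27
J2: 55→61, due 20, tardiness 41
Sum = 0+2+29+33+27+41 = 132.
EDD (increasing due date): J3 J5 J2 J4 J6 J1.
J3: 0→11, due 11, tardiness 0
J5: 11→19, due 15, tardiness 4
J2: 19→25, due 20, tardiness 5
J4: 25→39, due 27, tardiness 12
J6: 39→46, due 28, tardiness 18
J1: 46→61, due 37, tardiness 24
Sum = 0+4+5+12+18+24 = 63.
SPT (increasing processing time): J2 J6 J5 J3 J4 J1.
J2: 0→6, due 20, tardiness 0
J6: 6→13, due 28, tardiness 0
J5: 13→21, due 15, tardiness 6
J3: 21→32, due 11, tardiness 21
J4: 32→46, due 27, tardiness 19
J1: 46→61, due 37, tardiness 24
Sum = 0+0+6+21+19+24 = 70.
LPT 132, EDD 63, SPT 70 → minimum 63.

63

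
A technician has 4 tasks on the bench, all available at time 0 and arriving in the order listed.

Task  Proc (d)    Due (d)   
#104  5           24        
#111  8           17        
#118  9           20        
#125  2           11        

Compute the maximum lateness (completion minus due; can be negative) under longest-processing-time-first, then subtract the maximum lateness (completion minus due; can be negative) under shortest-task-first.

9

LPT (decreasing processing time): #118 #111 #104 #125.
#118: 0→9, due 20, lateness -11
#111: 9→17, due 17, lateness 0
#104: 17→22, due 24, lateness -2
#125: 22→24, due 11, lateness 13
Maximum = 13.
SPT (increasing processing time): #125 #104 #111 #118.
#125: 0→2, due 11, lateness -9
#104: 2→7, due 24, lateness -17
#111: 7→15, due 17, lateness -2
#118: 15→24, due 20, lateness 4
Maximum = 4.
Difference = 13 − 4 = 9.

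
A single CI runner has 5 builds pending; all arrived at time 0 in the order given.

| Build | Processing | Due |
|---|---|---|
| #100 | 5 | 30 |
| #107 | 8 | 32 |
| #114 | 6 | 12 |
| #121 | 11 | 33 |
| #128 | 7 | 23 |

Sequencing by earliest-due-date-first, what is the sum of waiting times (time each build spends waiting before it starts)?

EDD (increasing due date): #114 #128 #100 #107 #121.
#114: waits 0, runs 0→6
#128: waits 6, runs 6→13
#100: waits 13, runs 13→18
#107: waits 18, runs 18→26
#121: waits 26, runs 26→37
Sum = 0+6+13+18+26 = 63.

63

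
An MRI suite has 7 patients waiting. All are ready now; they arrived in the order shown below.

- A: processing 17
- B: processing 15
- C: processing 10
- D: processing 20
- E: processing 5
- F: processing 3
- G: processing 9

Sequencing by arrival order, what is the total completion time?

FIFO (arrival order): A B C D E F G.
A: 0→17
B: 17→32
C: 32→42
D: 42→62
E: 62→67
F: 67→70
G: 70→79
Sum = 17+32+42+62+67+70+79 = 369.

369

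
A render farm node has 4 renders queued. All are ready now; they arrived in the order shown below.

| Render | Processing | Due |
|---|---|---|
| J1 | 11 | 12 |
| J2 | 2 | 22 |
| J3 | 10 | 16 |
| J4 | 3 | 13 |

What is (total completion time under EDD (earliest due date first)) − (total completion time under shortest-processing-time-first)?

27

EDD (increasing due date): J1 J4 J3 J2.
J1: 0→11
J4: 11→14
J3: 14→24
J2: 24→26
Sum = 11+14+24+26 = 75.
SPT (increasing processing time): J2 J4 J3 J1.
J2: 0→2
J4: 2→5
J3: 5→15
J1: 15→26
Sum = 2+5+15+26 = 48.
Difference = 75 − 48 = 27.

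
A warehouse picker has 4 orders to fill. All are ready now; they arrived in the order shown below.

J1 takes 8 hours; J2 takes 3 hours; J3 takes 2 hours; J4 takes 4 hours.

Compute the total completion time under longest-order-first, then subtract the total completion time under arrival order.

3

LPT (decreasing processing time): J1 J4 J2 J3.
J1: 0→8
J4: 8→12
J2: 12→15
J3: 15→17
Sum = 8+12+15+17 = 52.
FIFO (arrival order): J1 J2 J3 J4.
J1: 0→8
J2: 8→11
J3: 11→13
J4: 13→17
Sum = 8+11+13+17 = 49.
Difference = 52 − 49 = 3.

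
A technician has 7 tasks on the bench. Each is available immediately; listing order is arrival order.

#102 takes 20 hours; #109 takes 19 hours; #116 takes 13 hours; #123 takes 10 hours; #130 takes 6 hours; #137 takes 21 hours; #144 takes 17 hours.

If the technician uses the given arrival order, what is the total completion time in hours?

FIFO (arrival order): #102 #109 #116 #123 #130 #137 #144.
#102: 0→20
#109: 20→39
#116: 39→52
#123: 52→62
#130: 62→68
#137: 68→89
#144: 89→106
Sum = 20+39+52+62+68+89+106 = 436.

436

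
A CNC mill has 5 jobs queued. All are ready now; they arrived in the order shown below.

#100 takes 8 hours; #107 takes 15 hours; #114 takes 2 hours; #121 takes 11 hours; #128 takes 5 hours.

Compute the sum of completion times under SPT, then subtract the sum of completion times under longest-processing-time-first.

SPT (increasing processing time): #114 #128 #100 #121 #107.
#114: 0→2
#128: 2→7
#100: 7→15
#121: 15→26
#107: 26→41
Sum = 2+7+15+26+41 = 91.
LPT (decreasing processing time): #107 #121 #100 #128 #114.
#107: 0→15
#121: 15→26
#100: 26→34
#128: 34→39
#114: 39→41
Sum = 15+26+34+39+41 = 155.
Difference = 91 − 155 = -64.

-64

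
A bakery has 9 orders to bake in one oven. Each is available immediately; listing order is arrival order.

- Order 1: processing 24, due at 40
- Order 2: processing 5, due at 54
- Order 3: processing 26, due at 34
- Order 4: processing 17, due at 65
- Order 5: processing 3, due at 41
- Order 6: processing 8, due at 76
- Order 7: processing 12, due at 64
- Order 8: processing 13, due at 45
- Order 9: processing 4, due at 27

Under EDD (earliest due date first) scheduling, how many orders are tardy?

EDD (increasing due date): Order 9 Order 3 Order 1 Order 5 Order 8 Order 2 Order 7 Order 4 Order 6.
Order 9: 0→4, due 27, tardiness 0
Order 3: 4→30, due 34, tardiness 0
Order 1: 30→54, due 40, tardiness 14
Order 5: 54→57, due 41, tardiness 16
Order 8: 57→70, due 45, tardiness 25
Order 2: 70→75, due 54, tardiness 21
Order 7: 75→87, due 64, tardiness 23
Order 4: 87→104, due 65, tardiness 39
Order 6: 104→112, due 76, tardiness 36
Late orders: 7.

7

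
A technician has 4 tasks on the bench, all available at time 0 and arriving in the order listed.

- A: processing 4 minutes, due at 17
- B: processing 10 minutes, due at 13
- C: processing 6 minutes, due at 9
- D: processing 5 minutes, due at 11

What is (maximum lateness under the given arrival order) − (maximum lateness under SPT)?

FIFO (arrival order): A B C D.
A: 0→4, due 17, lateness -13
B: 4→14, due 13, lateness 1
C: 14→20, due 9, lateness 11
D: 20→25, due 11, lateness 14
Maximum = 14.
SPT (increasing processing time): A D C B.
A: 0→4, due 17, lateness -13
D: 4→9, due 11, lateness -2
C: 9→15, due 9, lateness 6
B: 15→25, due 13, lateness 12
Maximum = 12.
Difference = 14 − 12 = 2.

2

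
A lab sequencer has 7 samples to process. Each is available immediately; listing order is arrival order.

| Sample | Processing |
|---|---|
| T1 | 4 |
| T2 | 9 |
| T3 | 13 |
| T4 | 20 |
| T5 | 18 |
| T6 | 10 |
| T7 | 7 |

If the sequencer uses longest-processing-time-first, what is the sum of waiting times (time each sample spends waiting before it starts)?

317

LPT (decreasing processing time): T4 T5 T3 T6 T2 T7 T1.
T4: waits 0, runs 0→20
T5: waits 20, runs 20→38
T3: waits 38, runs 38→51
T6: waits 51, runs 51→61
T2: waits 61, runs 61→70
T7: waits 70, runs 70→77
T1: waits 77, runs 77→81
Sum = 0+20+38+51+61+70+77 = 317.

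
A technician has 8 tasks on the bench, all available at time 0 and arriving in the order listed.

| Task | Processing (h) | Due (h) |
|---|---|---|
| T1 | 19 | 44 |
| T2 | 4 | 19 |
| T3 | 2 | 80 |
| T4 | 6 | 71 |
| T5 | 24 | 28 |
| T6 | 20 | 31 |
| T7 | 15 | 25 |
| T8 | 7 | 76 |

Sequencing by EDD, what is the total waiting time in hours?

394

EDD (increasing due date): T2 T7 T5 T6 T1 T4 T8 T3.
T2: waits 0, runs 0→4
T7: waits 4, runs 4→19
T5: waits 19, runs 19→43
T6: waits 43, runs 43→63
T1: waits 63, runs 63→82
T4: waits 82, runs 82→88
T8: waits 88, runs 88→95
T3: waits 95, runs 95→97
Sum = 0+4+19+43+63+82+88+95 = 394.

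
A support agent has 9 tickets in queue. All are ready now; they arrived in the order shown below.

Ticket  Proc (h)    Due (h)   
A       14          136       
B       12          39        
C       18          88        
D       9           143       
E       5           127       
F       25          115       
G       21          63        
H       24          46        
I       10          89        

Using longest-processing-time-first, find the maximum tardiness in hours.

LPT (decreasing processing time): F H G C A B I D E.
F: 0→25, due 115, tardiness 0
H: 25→49, due 46, tardiness 3
G: 49→70, due 63, tardiness 7
C: 70→88, due 88, tardiness 0
A: 88→102, due 136, tardiness 0
B: 102→114, due 39, tardiness 75
I: 114→124, due 89, tardiness 35
D: 124→133, due 143, tardiness 0
E: 133→138, due 127, tardiness 11
Maximum = 75.

75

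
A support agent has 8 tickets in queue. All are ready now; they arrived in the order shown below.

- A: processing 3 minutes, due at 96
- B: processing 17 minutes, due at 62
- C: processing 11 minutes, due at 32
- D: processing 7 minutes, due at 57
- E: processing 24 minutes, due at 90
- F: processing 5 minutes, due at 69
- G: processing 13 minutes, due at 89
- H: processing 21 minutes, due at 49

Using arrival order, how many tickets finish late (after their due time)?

1

FIFO (arrival order): A B C D E F G H.
A: 0→3, due 96, tardiness 0
B: 3→20, due 62, tardiness 0
C: 20→31, due 32, tardiness 0
D: 31→38, due 57, tardiness 0
E: 38→62, due 90, tardiness 0
F: 62→67, due 69, tardiness 0
G: 67→80, due 89, tardiness 0
H: 80→101, due 49, tardiness 52
Late tickets: 1.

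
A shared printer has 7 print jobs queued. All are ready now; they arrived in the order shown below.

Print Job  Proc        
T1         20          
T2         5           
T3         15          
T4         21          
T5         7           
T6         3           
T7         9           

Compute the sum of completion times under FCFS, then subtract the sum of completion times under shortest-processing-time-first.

137

FIFO (arrival order): T1 T2 T3 T4 T5 T6 T7.
T1: 0→20
T2: 20→25
T3: 25→40
T4: 40→61
T5: 61→68
T6: 68→71
T7: 71→80
Sum = 20+25+40+61+68+71+80 = 365.
SPT (increasing processing time): T6 T2 T5 T7 T3 T1 T4.
T6: 0→3
T2: 3→8
T5: 8→15
T7: 15→24
T3: 24→39
T1: 39→59
T4: 59→80
Sum = 3+8+15+24+39+59+80 = 228.
Difference = 365 − 228 = 137.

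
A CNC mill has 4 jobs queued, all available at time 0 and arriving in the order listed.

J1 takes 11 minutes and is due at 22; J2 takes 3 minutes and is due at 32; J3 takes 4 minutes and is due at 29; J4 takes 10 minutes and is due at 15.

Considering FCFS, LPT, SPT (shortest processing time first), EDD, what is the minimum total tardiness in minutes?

0

FIFO (arrival order): J1 J2 J3 J4.
J1: 0→11, due 22, tardiness 0
J2: 11→14, due 32, tardiness 0
J3: 14→18, due 29, tardiness 0
J4: 18→28, due 15, tardiness 13
Sum = 0+0+0+13 = 13.
LPT (decreasing processing time): J1 J4 J3 J2.
J1: 0→11, due 22, tardiness 0
J4: 11→21, due 15, tardiness 6
J3: 21→25, due 29, tardiness 0
J2: 25→28, due 32, tardiness 0
Sum = 0+6+0+0 = 6.
SPT (increasing processing time): J2 J3 J4 J1.
J2: 0→3, due 32, tardiness 0
J3: 3→7, due 29, tardiness 0
J4: 7→17, due 15, tardiness 2
J1: 17→28, due 22, tardiness 6
Sum = 0+0+2+6 = 8.
EDD (increasing due date): J4 J1 J3 J2.
J4: 0→10, due 15, tardiness 0
J1: 10→21, due 22, tardiness 0
J3: 21→25, due 29, tardiness 0
J2: 25→28, due 32, tardiness 0
Sum = 0+0+0+0 = 0.
FIFO 13, LPT 6, SPT 8, EDD 0 → minimum 0.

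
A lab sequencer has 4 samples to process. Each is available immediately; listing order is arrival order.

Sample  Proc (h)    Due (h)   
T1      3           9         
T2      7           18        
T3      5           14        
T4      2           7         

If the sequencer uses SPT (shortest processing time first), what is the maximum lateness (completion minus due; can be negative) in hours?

-1

SPT (increasing processing time): T4 T1 T3 T2.
T4: 0→2, due 7, lateness -5
T1: 2→5, due 9, lateness -4
T3: 5→10, due 14, lateness -4
T2: 10→17, due 18, lateness -1
Maximum = -1.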